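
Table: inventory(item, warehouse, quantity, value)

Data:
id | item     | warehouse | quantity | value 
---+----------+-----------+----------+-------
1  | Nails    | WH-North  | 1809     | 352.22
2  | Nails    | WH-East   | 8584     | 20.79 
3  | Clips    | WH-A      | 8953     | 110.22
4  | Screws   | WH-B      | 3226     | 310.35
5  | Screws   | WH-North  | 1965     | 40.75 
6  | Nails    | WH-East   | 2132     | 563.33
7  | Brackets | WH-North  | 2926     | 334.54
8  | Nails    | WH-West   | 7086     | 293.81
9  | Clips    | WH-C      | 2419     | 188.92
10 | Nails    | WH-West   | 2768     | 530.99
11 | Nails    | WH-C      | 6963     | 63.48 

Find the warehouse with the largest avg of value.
SELECT warehouse, AVG(value) as val
FROM inventory
GROUP BY warehouse
ORDER BY val DESC
LIMIT 1

Result: WH-West with avg(value) = 412.40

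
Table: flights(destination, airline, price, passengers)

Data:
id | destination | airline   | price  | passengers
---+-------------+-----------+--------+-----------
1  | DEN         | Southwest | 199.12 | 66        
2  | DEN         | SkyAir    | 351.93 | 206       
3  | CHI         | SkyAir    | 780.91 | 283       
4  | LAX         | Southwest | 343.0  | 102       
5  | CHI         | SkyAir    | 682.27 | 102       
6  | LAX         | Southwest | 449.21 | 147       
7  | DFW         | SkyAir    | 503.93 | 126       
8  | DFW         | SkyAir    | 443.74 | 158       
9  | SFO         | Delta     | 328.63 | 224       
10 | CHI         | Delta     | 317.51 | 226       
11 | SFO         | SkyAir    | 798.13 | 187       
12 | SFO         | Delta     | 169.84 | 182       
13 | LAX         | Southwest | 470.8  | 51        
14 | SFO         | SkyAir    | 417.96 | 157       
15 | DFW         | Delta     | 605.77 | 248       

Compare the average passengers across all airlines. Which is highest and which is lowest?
SELECT airline, AVG(passengers)
FROM flights
GROUP BY airline
ORDER BY AVG(passengers)

All groups:
  Southwest: 91.50
  SkyAir: 174.14
  Delta: 220.00

Highest: Delta (220.00)
Lowest: Southwest (91.50)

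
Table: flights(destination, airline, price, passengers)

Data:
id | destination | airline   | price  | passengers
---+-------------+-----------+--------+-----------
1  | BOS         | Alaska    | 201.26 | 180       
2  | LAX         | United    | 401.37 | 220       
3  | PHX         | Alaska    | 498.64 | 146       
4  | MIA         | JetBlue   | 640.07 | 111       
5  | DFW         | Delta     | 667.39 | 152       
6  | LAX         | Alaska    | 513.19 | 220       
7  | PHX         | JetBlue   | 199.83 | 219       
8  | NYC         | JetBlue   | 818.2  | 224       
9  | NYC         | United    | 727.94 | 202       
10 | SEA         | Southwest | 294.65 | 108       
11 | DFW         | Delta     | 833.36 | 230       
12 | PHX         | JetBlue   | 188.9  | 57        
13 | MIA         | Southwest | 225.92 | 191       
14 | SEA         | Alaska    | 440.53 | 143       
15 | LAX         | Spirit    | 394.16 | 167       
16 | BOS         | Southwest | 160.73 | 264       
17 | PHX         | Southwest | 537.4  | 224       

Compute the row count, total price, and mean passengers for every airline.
SELECT airline,
       COUNT(*) as cnt,
       SUM(price) as total_price,
       AVG(passengers) as avg_passengers
FROM flights
GROUP BY airline

Result:
  Alaska: 4 records, 1653.62 total price, 172.25 avg passengers
  Delta: 2 records, 1500.75 total price, 191.00 avg passengers
  JetBlue: 4 records, 1847.00 total price, 152.75 avg passengers
  Southwest: 4 records, 1218.70 total price, 196.75 avg passengers
  Spirit: 1 records, 394.16 total price, 167.00 avg passengers
  United: 2 records, 1129.31 total price, 211.00 avg passengers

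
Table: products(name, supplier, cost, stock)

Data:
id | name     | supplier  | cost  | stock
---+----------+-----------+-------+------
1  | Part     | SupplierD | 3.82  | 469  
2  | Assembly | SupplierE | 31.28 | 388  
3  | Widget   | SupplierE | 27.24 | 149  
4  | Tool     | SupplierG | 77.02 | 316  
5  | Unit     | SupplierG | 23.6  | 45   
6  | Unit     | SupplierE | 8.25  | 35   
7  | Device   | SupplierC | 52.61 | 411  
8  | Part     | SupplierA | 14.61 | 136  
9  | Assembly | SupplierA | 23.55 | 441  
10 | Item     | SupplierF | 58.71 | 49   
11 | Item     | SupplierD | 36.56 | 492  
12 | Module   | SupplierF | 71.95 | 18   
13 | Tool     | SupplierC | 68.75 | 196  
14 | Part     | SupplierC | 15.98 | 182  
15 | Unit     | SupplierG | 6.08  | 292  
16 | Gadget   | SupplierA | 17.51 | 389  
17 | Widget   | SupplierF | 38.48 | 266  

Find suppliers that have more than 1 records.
SELECT supplier, COUNT(*) as cnt
FROM products
GROUP BY supplier
HAVING COUNT(*) > 1

Result:
  SupplierA: 3
  SupplierC: 3
  SupplierD: 2
  SupplierE: 3
  SupplierF: 3
  SupplierG: 3

Note: HAVING filters groups after aggregation, WHERE filters rows before.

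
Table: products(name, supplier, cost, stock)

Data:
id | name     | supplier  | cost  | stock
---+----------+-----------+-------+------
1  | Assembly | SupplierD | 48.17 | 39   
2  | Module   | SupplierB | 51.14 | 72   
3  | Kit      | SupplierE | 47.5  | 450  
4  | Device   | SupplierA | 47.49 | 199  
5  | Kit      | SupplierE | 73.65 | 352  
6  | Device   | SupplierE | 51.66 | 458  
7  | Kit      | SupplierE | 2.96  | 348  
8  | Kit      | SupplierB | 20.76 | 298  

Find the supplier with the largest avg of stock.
SELECT supplier, AVG(stock) as val
FROM products
GROUP BY supplier
ORDER BY val DESC
LIMIT 1

Result: SupplierE with avg(stock) = 402.00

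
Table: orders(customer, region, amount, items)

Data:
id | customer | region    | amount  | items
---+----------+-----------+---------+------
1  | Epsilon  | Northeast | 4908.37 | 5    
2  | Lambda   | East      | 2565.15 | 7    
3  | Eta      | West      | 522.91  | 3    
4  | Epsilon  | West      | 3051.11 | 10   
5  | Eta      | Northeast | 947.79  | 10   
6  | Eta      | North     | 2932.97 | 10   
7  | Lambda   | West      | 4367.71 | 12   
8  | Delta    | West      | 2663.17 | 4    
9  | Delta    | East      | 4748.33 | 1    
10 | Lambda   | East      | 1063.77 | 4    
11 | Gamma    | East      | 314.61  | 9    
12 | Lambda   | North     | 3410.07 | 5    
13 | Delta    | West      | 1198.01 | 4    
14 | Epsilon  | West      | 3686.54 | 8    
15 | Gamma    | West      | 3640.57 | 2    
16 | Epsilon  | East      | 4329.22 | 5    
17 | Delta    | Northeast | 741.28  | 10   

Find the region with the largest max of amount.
SELECT region, MAX(amount) as val
FROM orders
GROUP BY region
ORDER BY val DESC
LIMIT 1

Result: Northeast with max(amount) = 4908.37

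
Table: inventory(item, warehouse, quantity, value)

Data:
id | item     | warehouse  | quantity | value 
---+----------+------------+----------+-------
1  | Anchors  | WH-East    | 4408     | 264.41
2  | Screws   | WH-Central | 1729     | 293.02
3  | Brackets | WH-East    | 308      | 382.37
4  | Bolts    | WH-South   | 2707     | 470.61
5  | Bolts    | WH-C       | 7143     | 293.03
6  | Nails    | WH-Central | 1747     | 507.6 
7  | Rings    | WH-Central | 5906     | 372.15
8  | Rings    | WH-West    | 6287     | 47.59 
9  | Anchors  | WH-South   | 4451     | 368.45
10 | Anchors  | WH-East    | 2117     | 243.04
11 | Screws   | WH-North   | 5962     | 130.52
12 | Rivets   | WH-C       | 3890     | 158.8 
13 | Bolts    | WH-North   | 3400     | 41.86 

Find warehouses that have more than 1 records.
SELECT warehouse, COUNT(*) as cnt
FROM inventory
GROUP BY warehouse
HAVING COUNT(*) > 1

Result:
  WH-C: 2
  WH-Central: 3
  WH-East: 3
  WH-North: 2
  WH-South: 2

Note: HAVING filters groups after aggregation, WHERE filters rows before.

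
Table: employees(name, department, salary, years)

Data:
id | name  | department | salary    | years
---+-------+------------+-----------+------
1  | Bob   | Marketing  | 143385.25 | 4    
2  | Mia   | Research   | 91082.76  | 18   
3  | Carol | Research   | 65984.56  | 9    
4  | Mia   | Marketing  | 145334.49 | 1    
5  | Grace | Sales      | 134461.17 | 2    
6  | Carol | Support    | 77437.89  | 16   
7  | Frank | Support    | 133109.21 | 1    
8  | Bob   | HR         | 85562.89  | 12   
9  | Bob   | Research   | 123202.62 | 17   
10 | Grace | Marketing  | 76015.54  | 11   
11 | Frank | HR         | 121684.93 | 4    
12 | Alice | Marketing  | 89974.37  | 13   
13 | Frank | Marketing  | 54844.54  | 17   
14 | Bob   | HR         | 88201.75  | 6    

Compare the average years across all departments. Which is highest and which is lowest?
SELECT department, AVG(years)
FROM employees
GROUP BY department
ORDER BY AVG(years)

All groups:
  Sales: 2.00
  HR: 7.33
  Support: 8.50
  Marketing: 9.20
  Research: 14.67

Highest: Research (14.67)
Lowest: Sales (2.00)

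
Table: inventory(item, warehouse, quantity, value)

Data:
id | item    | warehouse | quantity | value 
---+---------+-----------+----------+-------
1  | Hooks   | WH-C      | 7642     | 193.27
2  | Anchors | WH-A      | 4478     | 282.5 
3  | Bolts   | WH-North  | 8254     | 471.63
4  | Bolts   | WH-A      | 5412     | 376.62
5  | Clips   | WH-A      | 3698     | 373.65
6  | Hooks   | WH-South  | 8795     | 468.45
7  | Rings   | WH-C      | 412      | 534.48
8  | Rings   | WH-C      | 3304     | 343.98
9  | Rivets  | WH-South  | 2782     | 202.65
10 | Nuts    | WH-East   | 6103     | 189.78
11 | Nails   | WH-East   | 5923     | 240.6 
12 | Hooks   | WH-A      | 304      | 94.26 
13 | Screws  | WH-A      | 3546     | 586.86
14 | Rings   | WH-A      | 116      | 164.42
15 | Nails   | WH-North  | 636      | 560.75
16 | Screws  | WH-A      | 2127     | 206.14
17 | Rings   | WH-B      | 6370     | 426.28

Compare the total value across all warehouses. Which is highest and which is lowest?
SELECT warehouse, SUM(value)
FROM inventory
GROUP BY warehouse
ORDER BY SUM(value)

All groups:
  WH-B: 426.28
  WH-East: 430.38
  WH-South: 671.10
  WH-North: 1032.38
  WH-C: 1071.73
  WH-A: 2084.45

Highest: WH-A (2084.45)
Lowest: WH-B (426.28)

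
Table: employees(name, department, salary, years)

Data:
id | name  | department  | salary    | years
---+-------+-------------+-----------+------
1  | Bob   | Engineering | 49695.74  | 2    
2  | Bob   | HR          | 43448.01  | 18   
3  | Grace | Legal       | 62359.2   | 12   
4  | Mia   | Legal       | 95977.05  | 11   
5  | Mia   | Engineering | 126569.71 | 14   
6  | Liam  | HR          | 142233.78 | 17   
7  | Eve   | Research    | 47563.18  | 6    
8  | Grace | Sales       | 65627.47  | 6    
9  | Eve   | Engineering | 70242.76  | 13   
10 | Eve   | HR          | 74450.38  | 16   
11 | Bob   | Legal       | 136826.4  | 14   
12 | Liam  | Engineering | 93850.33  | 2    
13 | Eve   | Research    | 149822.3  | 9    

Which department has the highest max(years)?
SELECT department, MAX(years) as val
FROM employees
GROUP BY department
ORDER BY val DESC
LIMIT 1

Result: HR with max(years) = 18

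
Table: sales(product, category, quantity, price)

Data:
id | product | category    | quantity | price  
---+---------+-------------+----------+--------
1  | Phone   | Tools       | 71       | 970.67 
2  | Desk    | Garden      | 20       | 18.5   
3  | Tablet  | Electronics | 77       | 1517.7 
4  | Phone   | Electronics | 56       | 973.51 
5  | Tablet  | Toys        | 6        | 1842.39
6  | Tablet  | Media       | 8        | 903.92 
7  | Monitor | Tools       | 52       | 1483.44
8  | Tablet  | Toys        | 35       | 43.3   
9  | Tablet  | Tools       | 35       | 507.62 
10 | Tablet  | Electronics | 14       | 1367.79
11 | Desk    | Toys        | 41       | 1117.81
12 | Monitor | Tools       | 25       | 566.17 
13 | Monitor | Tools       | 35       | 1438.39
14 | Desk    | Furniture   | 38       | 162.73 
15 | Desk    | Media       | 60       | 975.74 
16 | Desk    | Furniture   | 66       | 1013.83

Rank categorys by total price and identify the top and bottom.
SELECT category, SUM(price)
FROM sales
GROUP BY category
ORDER BY SUM(price)

All groups:
  Garden: 18.50
  Furniture: 1176.56
  Media: 1879.66
  Toys: 3003.50
  Electronics: 3859.00
  Tools: 4966.29

Highest: Tools (4966.29)
Lowest: Garden (18.50)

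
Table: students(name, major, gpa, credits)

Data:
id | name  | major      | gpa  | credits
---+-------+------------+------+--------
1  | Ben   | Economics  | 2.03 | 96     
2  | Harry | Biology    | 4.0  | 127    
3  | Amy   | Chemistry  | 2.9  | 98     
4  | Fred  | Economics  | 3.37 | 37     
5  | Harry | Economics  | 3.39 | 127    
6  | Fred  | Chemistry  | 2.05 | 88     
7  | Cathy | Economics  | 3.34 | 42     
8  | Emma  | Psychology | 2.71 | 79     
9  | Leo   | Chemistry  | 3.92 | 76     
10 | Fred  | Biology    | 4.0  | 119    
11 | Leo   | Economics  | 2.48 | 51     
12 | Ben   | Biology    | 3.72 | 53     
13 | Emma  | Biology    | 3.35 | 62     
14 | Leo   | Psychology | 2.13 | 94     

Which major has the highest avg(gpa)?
SELECT major, AVG(gpa) as val
FROM students
GROUP BY major
ORDER BY val DESC
LIMIT 1

Result: Biology with avg(gpa) = 3.77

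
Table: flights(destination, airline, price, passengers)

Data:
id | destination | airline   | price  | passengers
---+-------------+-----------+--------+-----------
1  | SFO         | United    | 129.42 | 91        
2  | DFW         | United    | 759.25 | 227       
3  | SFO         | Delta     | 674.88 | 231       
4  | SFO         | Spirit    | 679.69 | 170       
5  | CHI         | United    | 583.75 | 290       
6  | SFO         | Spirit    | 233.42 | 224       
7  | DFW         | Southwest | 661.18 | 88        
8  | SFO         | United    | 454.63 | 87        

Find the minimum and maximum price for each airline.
SELECT airline, MIN(price), MAX(price)
FROM flights
GROUP BY airline

Result:
  Delta: min=674.88, max=674.88
  Southwest: min=661.18, max=661.18
  Spirit: min=233.42, max=679.69
  United: min=129.42, max=759.25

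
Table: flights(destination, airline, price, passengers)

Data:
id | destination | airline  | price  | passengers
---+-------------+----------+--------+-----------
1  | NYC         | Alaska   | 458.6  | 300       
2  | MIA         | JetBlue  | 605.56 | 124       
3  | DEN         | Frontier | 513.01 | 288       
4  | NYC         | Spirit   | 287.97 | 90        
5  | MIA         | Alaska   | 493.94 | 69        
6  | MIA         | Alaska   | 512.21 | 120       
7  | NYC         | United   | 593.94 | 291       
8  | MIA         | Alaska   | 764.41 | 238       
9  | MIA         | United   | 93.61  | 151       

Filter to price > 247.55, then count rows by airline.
SELECT airline, COUNT(*)
FROM flights
WHERE price > 247.55
GROUP BY airline

Note: WHERE filters rows before grouping.

Result:
  Alaska: 4
  Frontier: 1
  JetBlue: 1
  Spirit: 1
  United: 1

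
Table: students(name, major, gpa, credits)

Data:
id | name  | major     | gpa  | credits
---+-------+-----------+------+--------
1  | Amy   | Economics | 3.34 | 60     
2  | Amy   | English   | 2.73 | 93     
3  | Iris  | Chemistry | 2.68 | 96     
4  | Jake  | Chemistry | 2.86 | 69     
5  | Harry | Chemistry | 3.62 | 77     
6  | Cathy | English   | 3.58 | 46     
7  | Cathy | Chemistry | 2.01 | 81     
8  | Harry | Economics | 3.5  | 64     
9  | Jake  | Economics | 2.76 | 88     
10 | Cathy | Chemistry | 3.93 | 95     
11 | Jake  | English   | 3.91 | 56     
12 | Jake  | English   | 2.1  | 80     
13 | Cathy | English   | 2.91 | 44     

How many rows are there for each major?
SELECT major, COUNT(*) as count
FROM students
GROUP BY major

Result:
  Chemistry: 5
  Economics: 3
  English: 5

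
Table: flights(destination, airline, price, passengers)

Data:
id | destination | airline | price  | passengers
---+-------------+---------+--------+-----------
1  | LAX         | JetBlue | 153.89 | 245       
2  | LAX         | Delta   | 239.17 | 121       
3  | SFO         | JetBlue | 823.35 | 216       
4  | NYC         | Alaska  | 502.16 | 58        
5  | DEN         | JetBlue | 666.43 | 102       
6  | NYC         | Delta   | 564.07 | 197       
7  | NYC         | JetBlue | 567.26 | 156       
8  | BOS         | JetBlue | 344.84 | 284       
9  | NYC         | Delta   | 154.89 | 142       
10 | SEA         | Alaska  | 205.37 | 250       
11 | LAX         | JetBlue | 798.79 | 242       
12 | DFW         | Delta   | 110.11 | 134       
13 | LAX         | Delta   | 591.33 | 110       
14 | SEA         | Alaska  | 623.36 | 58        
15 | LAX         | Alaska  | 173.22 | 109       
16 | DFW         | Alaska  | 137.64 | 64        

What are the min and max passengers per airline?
SELECT airline, MIN(passengers), MAX(passengers)
FROM flights
GROUP BY airline

Result:
  Alaska: min=58, max=250
  Delta: min=110, max=197
  JetBlue: min=102, max=284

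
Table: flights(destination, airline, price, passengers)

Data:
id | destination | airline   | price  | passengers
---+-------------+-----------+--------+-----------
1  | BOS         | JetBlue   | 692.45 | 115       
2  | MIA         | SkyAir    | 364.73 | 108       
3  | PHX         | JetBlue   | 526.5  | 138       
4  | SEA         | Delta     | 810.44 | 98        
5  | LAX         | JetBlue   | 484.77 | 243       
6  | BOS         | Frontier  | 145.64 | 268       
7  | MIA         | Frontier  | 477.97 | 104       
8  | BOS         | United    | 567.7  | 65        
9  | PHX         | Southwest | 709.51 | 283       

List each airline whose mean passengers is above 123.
SELECT airline, AVG(passengers)
FROM flights
GROUP BY airline
HAVING AVG(passengers) > 123

Result:
  Frontier: avg=186.00
  JetBlue: avg=165.33
  Southwest: avg=283.00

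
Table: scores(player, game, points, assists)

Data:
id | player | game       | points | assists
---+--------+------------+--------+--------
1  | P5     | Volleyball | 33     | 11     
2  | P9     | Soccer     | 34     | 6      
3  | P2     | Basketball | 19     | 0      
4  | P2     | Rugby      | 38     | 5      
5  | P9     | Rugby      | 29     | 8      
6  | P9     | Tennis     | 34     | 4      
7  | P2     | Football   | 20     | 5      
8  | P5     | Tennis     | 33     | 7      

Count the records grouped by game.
SELECT game, COUNT(*) as count
FROM scores
GROUP BY game

Result:
  Basketball: 1
  Football: 1
  Rugby: 2
  Soccer: 1
  Tennis: 2
  Volleyball: 1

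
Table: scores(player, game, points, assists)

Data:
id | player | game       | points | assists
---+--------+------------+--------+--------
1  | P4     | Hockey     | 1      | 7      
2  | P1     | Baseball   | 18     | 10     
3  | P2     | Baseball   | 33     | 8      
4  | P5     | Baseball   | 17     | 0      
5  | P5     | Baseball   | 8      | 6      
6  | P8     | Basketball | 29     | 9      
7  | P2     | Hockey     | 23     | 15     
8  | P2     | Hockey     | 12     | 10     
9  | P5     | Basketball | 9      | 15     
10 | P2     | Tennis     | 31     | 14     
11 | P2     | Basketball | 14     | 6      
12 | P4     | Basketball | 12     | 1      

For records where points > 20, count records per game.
SELECT game, COUNT(*)
FROM scores
WHERE points > 20
GROUP BY game

Note: WHERE filters rows before grouping.

Result:
  Baseball: 1
  Basketball: 1
  Hockey: 1
  Tennis: 1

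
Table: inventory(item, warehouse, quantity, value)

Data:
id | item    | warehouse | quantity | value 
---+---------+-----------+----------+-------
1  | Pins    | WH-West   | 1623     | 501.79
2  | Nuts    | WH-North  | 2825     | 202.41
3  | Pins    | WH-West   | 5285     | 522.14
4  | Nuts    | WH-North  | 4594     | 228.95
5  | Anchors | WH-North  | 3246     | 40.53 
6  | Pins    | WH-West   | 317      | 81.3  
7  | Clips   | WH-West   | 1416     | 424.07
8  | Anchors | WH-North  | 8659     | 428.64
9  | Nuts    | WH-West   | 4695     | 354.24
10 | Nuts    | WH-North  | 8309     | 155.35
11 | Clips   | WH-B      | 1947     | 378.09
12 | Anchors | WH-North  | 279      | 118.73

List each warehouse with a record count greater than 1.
SELECT warehouse, COUNT(*) as cnt
FROM inventory
GROUP BY warehouse
HAVING COUNT(*) > 1

Result:
  WH-North: 6
  WH-West: 5

Note: HAVING filters groups after aggregation, WHERE filters rows before.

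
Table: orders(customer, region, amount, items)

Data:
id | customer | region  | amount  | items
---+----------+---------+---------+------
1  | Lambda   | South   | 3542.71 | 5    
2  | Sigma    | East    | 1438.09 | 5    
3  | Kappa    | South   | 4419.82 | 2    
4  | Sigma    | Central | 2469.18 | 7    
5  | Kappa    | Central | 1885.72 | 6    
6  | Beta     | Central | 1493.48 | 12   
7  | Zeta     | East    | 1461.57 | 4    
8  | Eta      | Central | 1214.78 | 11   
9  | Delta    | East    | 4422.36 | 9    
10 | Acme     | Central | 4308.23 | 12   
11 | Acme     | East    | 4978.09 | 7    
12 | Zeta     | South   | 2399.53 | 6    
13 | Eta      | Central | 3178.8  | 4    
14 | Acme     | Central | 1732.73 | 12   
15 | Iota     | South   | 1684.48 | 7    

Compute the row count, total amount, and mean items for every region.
SELECT region,
       COUNT(*) as cnt,
       SUM(amount) as total_amount,
       AVG(items) as avg_items
FROM orders
GROUP BY region

Result:
  Central: 7 records, 16282.92 total amount, 9.14 avg items
  East: 4 records, 12300.11 total amount, 6.25 avg items
  South: 4 records, 12046.54 total amount, 5.00 avg items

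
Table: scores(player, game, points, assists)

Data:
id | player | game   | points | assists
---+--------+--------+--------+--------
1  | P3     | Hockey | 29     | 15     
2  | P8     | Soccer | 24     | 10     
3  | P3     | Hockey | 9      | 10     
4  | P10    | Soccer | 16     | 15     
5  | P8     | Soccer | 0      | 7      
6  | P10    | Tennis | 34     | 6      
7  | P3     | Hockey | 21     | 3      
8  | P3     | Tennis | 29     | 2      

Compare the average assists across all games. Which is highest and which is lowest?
SELECT game, AVG(assists)
FROM scores
GROUP BY game
ORDER BY AVG(assists)

All groups:
  Tennis: 4.00
  Hockey: 9.33
  Soccer: 10.67

Highest: Soccer (10.67)
Lowest: Tennis (4.00)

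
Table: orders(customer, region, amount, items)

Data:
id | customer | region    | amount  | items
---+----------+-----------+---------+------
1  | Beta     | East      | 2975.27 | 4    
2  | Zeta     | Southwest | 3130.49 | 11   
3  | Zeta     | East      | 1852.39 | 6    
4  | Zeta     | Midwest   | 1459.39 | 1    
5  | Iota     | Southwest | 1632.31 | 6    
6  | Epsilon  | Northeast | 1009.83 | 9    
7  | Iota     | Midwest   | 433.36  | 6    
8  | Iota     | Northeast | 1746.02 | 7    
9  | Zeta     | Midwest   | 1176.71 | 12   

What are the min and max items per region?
SELECT region, MIN(items), MAX(items)
FROM orders
GROUP BY region

Result:
  East: min=4, max=6
  Midwest: min=1, max=12
  Northeast: min=7, max=9
  Southwest: min=6, max=11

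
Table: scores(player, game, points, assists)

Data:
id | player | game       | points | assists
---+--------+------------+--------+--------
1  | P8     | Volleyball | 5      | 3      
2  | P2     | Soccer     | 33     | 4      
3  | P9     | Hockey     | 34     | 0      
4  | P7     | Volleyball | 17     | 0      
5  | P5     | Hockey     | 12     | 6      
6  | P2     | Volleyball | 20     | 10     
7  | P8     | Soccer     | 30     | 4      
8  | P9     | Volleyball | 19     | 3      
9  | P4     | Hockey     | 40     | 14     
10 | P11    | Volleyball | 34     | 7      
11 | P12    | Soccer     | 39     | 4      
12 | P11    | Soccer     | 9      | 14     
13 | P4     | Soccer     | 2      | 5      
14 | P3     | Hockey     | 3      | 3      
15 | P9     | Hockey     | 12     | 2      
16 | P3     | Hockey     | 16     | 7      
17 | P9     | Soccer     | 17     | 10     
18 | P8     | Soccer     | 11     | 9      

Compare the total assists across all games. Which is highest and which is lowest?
SELECT game, SUM(assists)
FROM scores
GROUP BY game
ORDER BY SUM(assists)

All groups:
  Volleyball: 23
  Hockey: 32
  Soccer: 50

Highest: Soccer (50)
Lowest: Volleyball (23)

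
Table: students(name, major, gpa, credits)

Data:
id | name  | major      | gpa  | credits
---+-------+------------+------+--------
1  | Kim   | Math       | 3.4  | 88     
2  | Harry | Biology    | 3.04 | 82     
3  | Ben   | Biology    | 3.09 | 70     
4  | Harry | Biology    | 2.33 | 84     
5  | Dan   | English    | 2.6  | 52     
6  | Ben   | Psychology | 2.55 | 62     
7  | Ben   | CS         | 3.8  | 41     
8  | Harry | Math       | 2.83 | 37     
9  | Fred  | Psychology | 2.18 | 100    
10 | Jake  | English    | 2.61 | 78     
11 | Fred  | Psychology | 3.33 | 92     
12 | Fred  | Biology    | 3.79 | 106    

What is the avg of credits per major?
SELECT major, AVG(credits) as result
FROM students
GROUP BY major

Result:
  Biology: 85.50
  CS: 41.00
  English: 65.00
  Math: 62.50
  Psychology: 84.67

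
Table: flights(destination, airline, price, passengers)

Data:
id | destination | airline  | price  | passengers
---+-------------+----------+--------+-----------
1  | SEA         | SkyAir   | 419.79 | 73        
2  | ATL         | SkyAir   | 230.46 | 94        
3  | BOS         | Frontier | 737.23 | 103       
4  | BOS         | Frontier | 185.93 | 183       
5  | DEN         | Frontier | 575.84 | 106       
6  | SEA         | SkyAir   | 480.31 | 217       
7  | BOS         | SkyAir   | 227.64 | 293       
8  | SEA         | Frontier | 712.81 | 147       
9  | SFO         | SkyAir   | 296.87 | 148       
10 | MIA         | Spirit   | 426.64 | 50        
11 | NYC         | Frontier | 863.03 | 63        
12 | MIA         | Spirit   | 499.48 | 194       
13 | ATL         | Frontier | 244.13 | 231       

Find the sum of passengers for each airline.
SELECT airline, SUM(passengers) as result
FROM flights
GROUP BY airline

Result:
  Frontier: 833
  SkyAir: 825
  Spirit: 244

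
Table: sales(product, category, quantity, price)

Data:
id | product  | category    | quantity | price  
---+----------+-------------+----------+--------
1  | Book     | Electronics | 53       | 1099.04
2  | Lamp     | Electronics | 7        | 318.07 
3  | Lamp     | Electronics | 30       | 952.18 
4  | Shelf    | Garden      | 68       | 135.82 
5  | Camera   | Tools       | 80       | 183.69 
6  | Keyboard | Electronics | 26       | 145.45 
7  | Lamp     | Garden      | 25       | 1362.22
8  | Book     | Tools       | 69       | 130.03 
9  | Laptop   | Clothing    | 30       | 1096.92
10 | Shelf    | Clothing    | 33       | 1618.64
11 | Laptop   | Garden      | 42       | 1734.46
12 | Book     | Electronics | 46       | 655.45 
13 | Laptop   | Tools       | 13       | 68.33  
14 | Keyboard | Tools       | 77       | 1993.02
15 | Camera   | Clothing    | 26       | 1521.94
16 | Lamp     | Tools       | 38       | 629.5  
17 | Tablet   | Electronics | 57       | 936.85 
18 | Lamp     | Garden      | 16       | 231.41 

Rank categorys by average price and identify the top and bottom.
SELECT category, AVG(price)
FROM sales
GROUP BY category
ORDER BY AVG(price)

All groups:
  Tools: 600.91
  Electronics: 684.51
  Garden: 865.98
  Clothing: 1412.50

Highest: Clothing (1412.50)
Lowest: Tools (600.91)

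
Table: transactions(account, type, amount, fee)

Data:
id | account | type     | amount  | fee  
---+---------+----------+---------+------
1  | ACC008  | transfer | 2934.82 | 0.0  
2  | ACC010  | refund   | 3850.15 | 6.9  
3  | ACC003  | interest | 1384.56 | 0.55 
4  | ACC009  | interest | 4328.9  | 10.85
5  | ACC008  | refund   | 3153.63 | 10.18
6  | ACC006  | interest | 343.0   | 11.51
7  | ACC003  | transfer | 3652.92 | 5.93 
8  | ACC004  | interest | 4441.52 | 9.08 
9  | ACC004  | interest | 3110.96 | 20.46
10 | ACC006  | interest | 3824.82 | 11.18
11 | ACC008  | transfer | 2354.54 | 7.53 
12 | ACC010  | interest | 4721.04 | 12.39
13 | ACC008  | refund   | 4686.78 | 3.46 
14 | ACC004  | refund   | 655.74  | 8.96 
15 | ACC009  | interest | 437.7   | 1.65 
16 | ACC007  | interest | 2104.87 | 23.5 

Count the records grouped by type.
SELECT type, COUNT(*) as count
FROM transactions
GROUP BY type

Result:
  interest: 9
  refund: 4
  transfer: 3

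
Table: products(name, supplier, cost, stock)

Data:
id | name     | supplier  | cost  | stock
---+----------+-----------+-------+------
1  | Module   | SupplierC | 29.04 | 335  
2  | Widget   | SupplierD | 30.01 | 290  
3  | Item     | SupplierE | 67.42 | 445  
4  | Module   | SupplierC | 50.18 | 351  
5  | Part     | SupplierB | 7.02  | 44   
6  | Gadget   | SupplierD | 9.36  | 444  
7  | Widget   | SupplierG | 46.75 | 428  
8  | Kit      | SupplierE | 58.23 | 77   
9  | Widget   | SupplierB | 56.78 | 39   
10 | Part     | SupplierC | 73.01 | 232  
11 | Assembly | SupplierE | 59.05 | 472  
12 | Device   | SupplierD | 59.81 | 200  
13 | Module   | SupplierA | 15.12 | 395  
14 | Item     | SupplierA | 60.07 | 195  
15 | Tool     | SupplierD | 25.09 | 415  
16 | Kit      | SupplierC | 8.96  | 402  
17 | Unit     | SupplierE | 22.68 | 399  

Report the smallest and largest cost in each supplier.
SELECT supplier, MIN(cost), MAX(cost)
FROM products
GROUP BY supplier

Result:
  SupplierA: min=15.12, max=60.07
  SupplierB: min=7.02, max=56.78
  SupplierC: min=8.96, max=73.01
  SupplierD: min=9.36, max=59.81
  SupplierE: min=22.68, max=67.42
  SupplierG: min=46.75, max=46.75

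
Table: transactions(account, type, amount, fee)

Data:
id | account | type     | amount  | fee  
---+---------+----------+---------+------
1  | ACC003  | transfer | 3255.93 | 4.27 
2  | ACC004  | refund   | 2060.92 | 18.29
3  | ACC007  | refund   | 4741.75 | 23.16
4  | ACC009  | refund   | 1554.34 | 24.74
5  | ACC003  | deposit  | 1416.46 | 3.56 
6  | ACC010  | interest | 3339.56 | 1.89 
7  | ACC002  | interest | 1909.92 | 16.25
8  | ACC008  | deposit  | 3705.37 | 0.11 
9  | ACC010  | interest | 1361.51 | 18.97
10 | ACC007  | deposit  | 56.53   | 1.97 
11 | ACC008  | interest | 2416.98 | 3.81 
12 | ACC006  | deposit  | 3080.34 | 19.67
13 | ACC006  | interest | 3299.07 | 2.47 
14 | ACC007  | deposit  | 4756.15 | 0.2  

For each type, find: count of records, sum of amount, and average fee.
SELECT type,
       COUNT(*) as cnt,
       SUM(amount) as total_amount,
       AVG(fee) as avg_fee
FROM transactions
GROUP BY type

Result:
  deposit: 5 records, 13014.85 total amount, 5.10 avg fee
  interest: 5 records, 12327.04 total amount, 8.68 avg fee
  refund: 3 records, 8357.01 total amount, 22.06 avg fee
  transfer: 1 records, 3255.93 total amount, 4.27 avg fee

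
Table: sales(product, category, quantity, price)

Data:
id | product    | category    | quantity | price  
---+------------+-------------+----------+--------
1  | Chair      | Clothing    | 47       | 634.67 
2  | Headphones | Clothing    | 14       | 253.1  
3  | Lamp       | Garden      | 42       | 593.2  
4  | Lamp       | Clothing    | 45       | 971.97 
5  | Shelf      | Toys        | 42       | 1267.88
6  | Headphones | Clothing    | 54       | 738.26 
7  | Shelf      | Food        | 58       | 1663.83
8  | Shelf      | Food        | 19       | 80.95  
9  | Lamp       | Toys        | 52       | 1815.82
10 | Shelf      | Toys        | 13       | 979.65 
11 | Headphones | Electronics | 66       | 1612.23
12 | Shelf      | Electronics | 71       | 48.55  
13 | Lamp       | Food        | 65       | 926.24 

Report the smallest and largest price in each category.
SELECT category, MIN(price), MAX(price)
FROM sales
GROUP BY category

Result:
  Clothing: min=253.10, max=971.97
  Electronics: min=48.55, max=1612.23
  Food: min=80.95, max=1663.83
  Garden: min=593.20, max=593.20
  Toys: min=979.65, max=1815.82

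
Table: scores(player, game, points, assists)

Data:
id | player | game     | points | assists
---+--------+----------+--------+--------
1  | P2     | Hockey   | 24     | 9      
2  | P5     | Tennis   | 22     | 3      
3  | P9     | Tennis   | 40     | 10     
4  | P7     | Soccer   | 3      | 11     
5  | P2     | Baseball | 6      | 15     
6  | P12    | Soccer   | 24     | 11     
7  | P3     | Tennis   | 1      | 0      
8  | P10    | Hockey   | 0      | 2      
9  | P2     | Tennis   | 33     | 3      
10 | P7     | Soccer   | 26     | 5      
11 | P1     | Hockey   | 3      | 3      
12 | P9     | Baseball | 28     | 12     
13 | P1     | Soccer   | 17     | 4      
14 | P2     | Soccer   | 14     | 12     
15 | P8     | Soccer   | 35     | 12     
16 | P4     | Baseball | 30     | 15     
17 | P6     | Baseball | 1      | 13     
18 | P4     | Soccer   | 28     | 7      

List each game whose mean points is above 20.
SELECT game, AVG(points)
FROM scores
GROUP BY game
HAVING AVG(points) > 20

Result:
  Soccer: avg=21.00
  Tennis: avg=24.00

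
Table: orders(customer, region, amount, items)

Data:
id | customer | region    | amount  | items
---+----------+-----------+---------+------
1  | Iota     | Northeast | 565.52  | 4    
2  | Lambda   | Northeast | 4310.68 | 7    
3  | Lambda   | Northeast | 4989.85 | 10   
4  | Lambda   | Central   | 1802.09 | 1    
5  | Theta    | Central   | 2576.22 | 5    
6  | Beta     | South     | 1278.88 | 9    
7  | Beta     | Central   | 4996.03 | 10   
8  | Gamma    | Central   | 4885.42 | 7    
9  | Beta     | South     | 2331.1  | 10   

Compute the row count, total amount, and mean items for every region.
SELECT region,
       COUNT(*) as cnt,
       SUM(amount) as total_amount,
       AVG(items) as avg_items
FROM orders
GROUP BY region

Result:
  Central: 4 records, 14259.76 total amount, 5.75 avg items
  Northeast: 3 records, 9866.05 total amount, 7.00 avg items
  South: 2 records, 3609.98 total amount, 9.50 avg items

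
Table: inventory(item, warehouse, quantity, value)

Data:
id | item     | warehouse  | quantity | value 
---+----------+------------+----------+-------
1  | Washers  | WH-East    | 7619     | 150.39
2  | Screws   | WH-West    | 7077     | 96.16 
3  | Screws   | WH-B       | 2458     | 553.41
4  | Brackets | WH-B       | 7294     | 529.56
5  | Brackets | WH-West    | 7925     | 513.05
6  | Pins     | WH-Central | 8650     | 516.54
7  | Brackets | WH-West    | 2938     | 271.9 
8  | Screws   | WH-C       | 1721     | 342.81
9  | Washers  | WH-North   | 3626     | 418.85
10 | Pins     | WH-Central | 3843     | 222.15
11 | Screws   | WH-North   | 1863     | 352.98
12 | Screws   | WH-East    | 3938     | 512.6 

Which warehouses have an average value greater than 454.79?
SELECT warehouse, AVG(value)
FROM inventory
GROUP BY warehouse
HAVING AVG(value) > 454.79

Result:
  WH-B: avg=541.49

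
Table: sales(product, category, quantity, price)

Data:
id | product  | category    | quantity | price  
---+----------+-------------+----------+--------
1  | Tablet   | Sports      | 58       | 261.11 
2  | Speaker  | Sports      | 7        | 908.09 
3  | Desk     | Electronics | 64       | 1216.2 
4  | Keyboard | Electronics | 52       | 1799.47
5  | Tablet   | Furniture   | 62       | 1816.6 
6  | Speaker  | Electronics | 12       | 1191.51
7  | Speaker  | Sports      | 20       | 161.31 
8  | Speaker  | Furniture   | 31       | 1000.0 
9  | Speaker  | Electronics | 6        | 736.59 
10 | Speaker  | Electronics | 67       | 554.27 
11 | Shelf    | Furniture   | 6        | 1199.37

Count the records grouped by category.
SELECT category, COUNT(*) as count
FROM sales
GROUP BY category

Result:
  Electronics: 5
  Furniture: 3
  Sports: 3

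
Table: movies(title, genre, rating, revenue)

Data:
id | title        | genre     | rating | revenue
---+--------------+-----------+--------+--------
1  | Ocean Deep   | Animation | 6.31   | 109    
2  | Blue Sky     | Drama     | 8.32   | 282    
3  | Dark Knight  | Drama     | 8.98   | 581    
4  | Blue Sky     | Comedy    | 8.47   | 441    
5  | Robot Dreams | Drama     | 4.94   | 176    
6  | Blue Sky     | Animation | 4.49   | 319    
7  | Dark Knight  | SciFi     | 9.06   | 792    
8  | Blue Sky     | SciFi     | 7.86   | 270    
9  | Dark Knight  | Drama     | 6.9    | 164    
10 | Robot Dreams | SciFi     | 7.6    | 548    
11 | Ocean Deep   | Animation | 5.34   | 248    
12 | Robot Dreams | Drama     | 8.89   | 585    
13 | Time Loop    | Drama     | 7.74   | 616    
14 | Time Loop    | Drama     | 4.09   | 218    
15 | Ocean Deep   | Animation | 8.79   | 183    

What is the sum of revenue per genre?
SELECT genre, SUM(revenue) as result
FROM movies
GROUP BY genre

Result:
  Animation: 859
  Comedy: 441
  Drama: 2622
  SciFi: 1610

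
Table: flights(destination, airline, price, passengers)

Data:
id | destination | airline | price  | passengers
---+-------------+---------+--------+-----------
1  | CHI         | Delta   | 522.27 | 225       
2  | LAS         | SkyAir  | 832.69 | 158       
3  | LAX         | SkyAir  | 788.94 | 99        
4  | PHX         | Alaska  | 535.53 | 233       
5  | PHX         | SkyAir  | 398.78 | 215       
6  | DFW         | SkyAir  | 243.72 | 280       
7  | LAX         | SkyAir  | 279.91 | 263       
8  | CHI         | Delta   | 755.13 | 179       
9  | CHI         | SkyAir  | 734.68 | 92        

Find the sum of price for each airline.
SELECT airline, SUM(price) as result
FROM flights
GROUP BY airline

Result:
  Alaska: 535.53
  Delta: 1277.40
  SkyAir: 3278.72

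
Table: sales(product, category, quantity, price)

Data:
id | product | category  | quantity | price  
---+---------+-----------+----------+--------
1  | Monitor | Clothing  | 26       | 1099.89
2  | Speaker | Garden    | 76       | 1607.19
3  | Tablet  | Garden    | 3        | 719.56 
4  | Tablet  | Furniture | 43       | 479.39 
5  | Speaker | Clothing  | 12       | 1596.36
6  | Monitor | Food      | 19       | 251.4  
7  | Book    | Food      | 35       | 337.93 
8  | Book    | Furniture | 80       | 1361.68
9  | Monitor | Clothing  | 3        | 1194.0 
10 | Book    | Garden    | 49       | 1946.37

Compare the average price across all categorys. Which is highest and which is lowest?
SELECT category, AVG(price)
FROM sales
GROUP BY category
ORDER BY AVG(price)

All groups:
  Food: 294.67
  Furniture: 920.54
  Clothing: 1296.75
  Garden: 1424.37

Highest: Garden (1424.37)
Lowest: Food (294.67)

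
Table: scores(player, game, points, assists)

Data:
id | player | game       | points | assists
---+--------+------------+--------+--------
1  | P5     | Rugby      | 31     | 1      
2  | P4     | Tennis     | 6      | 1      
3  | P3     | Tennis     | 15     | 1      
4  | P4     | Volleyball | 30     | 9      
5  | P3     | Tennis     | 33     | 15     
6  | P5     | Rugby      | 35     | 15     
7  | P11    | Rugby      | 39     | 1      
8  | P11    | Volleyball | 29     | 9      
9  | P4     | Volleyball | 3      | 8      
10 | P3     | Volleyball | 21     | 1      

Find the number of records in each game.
SELECT game, COUNT(*) as count
FROM scores
GROUP BY game

Result:
  Rugby: 3
  Tennis: 3
  Volleyball: 4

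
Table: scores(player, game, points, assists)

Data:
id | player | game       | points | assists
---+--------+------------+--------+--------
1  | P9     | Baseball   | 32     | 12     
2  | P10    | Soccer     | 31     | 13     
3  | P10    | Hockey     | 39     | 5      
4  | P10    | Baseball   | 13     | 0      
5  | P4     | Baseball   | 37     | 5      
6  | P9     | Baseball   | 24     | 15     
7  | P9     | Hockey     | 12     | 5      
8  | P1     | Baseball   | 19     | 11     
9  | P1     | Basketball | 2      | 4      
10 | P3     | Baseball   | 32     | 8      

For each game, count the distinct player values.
SELECT game, COUNT(DISTINCT player)
FROM scores
GROUP BY game

Result:
  Baseball: 5 distinct
  Basketball: 1 distinct
  Hockey: 2 distinct
  Soccer: 1 distinct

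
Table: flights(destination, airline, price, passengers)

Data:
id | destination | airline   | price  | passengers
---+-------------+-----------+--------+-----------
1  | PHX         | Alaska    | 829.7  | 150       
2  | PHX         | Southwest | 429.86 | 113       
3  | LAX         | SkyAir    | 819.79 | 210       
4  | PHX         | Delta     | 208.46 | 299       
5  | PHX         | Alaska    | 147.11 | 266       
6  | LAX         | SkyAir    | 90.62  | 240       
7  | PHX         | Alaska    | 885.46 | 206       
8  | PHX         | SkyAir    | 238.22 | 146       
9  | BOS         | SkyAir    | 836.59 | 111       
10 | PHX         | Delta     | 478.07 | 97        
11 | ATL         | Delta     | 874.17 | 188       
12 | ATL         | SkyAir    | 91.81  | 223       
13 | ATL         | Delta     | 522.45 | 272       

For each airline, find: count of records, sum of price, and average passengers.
SELECT airline,
       COUNT(*) as cnt,
       SUM(price) as total_price,
       AVG(passengers) as avg_passengers
FROM flights
GROUP BY airline

Result:
  Alaska: 3 records, 1862.27 total price, 207.33 avg passengers
  Delta: 4 records, 2083.15 total price, 214.00 avg passengers
  SkyAir: 5 records, 2077.03 total price, 186.00 avg passengers
  Southwest: 1 records, 429.86 total price, 113.00 avg passengers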